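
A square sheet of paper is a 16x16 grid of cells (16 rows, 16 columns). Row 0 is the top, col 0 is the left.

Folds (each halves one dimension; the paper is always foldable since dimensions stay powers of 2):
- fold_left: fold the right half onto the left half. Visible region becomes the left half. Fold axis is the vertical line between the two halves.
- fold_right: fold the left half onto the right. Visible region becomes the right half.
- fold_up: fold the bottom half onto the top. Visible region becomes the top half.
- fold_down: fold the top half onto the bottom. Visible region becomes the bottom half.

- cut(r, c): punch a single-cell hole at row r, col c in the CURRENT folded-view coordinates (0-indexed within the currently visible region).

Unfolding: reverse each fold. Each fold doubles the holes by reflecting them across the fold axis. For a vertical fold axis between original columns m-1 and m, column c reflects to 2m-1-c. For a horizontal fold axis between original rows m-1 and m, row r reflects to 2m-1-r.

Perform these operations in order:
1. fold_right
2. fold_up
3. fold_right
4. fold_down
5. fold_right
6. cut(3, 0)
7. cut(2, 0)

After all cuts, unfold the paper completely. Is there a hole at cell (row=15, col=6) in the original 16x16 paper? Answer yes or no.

Answer: yes

Derivation:
Op 1 fold_right: fold axis v@8; visible region now rows[0,16) x cols[8,16) = 16x8
Op 2 fold_up: fold axis h@8; visible region now rows[0,8) x cols[8,16) = 8x8
Op 3 fold_right: fold axis v@12; visible region now rows[0,8) x cols[12,16) = 8x4
Op 4 fold_down: fold axis h@4; visible region now rows[4,8) x cols[12,16) = 4x4
Op 5 fold_right: fold axis v@14; visible region now rows[4,8) x cols[14,16) = 4x2
Op 6 cut(3, 0): punch at orig (7,14); cuts so far [(7, 14)]; region rows[4,8) x cols[14,16) = 4x2
Op 7 cut(2, 0): punch at orig (6,14); cuts so far [(6, 14), (7, 14)]; region rows[4,8) x cols[14,16) = 4x2
Unfold 1 (reflect across v@14): 4 holes -> [(6, 13), (6, 14), (7, 13), (7, 14)]
Unfold 2 (reflect across h@4): 8 holes -> [(0, 13), (0, 14), (1, 13), (1, 14), (6, 13), (6, 14), (7, 13), (7, 14)]
Unfold 3 (reflect across v@12): 16 holes -> [(0, 9), (0, 10), (0, 13), (0, 14), (1, 9), (1, 10), (1, 13), (1, 14), (6, 9), (6, 10), (6, 13), (6, 14), (7, 9), (7, 10), (7, 13), (7, 14)]
Unfold 4 (reflect across h@8): 32 holes -> [(0, 9), (0, 10), (0, 13), (0, 14), (1, 9), (1, 10), (1, 13), (1, 14), (6, 9), (6, 10), (6, 13), (6, 14), (7, 9), (7, 10), (7, 13), (7, 14), (8, 9), (8, 10), (8, 13), (8, 14), (9, 9), (9, 10), (9, 13), (9, 14), (14, 9), (14, 10), (14, 13), (14, 14), (15, 9), (15, 10), (15, 13), (15, 14)]
Unfold 5 (reflect across v@8): 64 holes -> [(0, 1), (0, 2), (0, 5), (0, 6), (0, 9), (0, 10), (0, 13), (0, 14), (1, 1), (1, 2), (1, 5), (1, 6), (1, 9), (1, 10), (1, 13), (1, 14), (6, 1), (6, 2), (6, 5), (6, 6), (6, 9), (6, 10), (6, 13), (6, 14), (7, 1), (7, 2), (7, 5), (7, 6), (7, 9), (7, 10), (7, 13), (7, 14), (8, 1), (8, 2), (8, 5), (8, 6), (8, 9), (8, 10), (8, 13), (8, 14), (9, 1), (9, 2), (9, 5), (9, 6), (9, 9), (9, 10), (9, 13), (9, 14), (14, 1), (14, 2), (14, 5), (14, 6), (14, 9), (14, 10), (14, 13), (14, 14), (15, 1), (15, 2), (15, 5), (15, 6), (15, 9), (15, 10), (15, 13), (15, 14)]
Holes: [(0, 1), (0, 2), (0, 5), (0, 6), (0, 9), (0, 10), (0, 13), (0, 14), (1, 1), (1, 2), (1, 5), (1, 6), (1, 9), (1, 10), (1, 13), (1, 14), (6, 1), (6, 2), (6, 5), (6, 6), (6, 9), (6, 10), (6, 13), (6, 14), (7, 1), (7, 2), (7, 5), (7, 6), (7, 9), (7, 10), (7, 13), (7, 14), (8, 1), (8, 2), (8, 5), (8, 6), (8, 9), (8, 10), (8, 13), (8, 14), (9, 1), (9, 2), (9, 5), (9, 6), (9, 9), (9, 10), (9, 13), (9, 14), (14, 1), (14, 2), (14, 5), (14, 6), (14, 9), (14, 10), (14, 13), (14, 14), (15, 1), (15, 2), (15, 5), (15, 6), (15, 9), (15, 10), (15, 13), (15, 14)]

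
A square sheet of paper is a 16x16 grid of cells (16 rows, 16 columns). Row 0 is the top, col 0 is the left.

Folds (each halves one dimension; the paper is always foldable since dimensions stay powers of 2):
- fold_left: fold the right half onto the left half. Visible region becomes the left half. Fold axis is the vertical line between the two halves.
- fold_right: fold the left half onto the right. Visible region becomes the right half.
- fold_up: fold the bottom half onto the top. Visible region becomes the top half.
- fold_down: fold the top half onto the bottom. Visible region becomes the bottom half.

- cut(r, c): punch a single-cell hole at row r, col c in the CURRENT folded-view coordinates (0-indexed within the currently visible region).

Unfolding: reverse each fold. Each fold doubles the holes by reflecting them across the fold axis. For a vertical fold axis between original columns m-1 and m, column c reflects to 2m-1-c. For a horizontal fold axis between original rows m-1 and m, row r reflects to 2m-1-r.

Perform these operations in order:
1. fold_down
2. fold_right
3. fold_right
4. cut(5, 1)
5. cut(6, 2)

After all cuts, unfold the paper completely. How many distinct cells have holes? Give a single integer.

Answer: 16

Derivation:
Op 1 fold_down: fold axis h@8; visible region now rows[8,16) x cols[0,16) = 8x16
Op 2 fold_right: fold axis v@8; visible region now rows[8,16) x cols[8,16) = 8x8
Op 3 fold_right: fold axis v@12; visible region now rows[8,16) x cols[12,16) = 8x4
Op 4 cut(5, 1): punch at orig (13,13); cuts so far [(13, 13)]; region rows[8,16) x cols[12,16) = 8x4
Op 5 cut(6, 2): punch at orig (14,14); cuts so far [(13, 13), (14, 14)]; region rows[8,16) x cols[12,16) = 8x4
Unfold 1 (reflect across v@12): 4 holes -> [(13, 10), (13, 13), (14, 9), (14, 14)]
Unfold 2 (reflect across v@8): 8 holes -> [(13, 2), (13, 5), (13, 10), (13, 13), (14, 1), (14, 6), (14, 9), (14, 14)]
Unfold 3 (reflect across h@8): 16 holes -> [(1, 1), (1, 6), (1, 9), (1, 14), (2, 2), (2, 5), (2, 10), (2, 13), (13, 2), (13, 5), (13, 10), (13, 13), (14, 1), (14, 6), (14, 9), (14, 14)]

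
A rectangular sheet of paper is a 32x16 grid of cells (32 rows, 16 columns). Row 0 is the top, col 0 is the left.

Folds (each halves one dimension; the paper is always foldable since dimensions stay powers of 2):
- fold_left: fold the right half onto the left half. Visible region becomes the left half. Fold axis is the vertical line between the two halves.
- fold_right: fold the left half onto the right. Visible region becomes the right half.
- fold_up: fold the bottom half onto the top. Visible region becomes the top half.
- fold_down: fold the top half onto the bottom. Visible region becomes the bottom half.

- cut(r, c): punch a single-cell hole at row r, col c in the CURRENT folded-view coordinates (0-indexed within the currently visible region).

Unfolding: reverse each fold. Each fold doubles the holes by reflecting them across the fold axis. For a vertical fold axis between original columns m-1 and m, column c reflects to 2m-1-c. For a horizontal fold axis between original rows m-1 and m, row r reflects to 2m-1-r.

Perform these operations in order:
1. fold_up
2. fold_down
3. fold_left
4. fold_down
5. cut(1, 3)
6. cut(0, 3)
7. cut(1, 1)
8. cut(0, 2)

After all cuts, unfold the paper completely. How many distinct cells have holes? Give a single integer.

Answer: 64

Derivation:
Op 1 fold_up: fold axis h@16; visible region now rows[0,16) x cols[0,16) = 16x16
Op 2 fold_down: fold axis h@8; visible region now rows[8,16) x cols[0,16) = 8x16
Op 3 fold_left: fold axis v@8; visible region now rows[8,16) x cols[0,8) = 8x8
Op 4 fold_down: fold axis h@12; visible region now rows[12,16) x cols[0,8) = 4x8
Op 5 cut(1, 3): punch at orig (13,3); cuts so far [(13, 3)]; region rows[12,16) x cols[0,8) = 4x8
Op 6 cut(0, 3): punch at orig (12,3); cuts so far [(12, 3), (13, 3)]; region rows[12,16) x cols[0,8) = 4x8
Op 7 cut(1, 1): punch at orig (13,1); cuts so far [(12, 3), (13, 1), (13, 3)]; region rows[12,16) x cols[0,8) = 4x8
Op 8 cut(0, 2): punch at orig (12,2); cuts so far [(12, 2), (12, 3), (13, 1), (13, 3)]; region rows[12,16) x cols[0,8) = 4x8
Unfold 1 (reflect across h@12): 8 holes -> [(10, 1), (10, 3), (11, 2), (11, 3), (12, 2), (12, 3), (13, 1), (13, 3)]
Unfold 2 (reflect across v@8): 16 holes -> [(10, 1), (10, 3), (10, 12), (10, 14), (11, 2), (11, 3), (11, 12), (11, 13), (12, 2), (12, 3), (12, 12), (12, 13), (13, 1), (13, 3), (13, 12), (13, 14)]
Unfold 3 (reflect across h@8): 32 holes -> [(2, 1), (2, 3), (2, 12), (2, 14), (3, 2), (3, 3), (3, 12), (3, 13), (4, 2), (4, 3), (4, 12), (4, 13), (5, 1), (5, 3), (5, 12), (5, 14), (10, 1), (10, 3), (10, 12), (10, 14), (11, 2), (11, 3), (11, 12), (11, 13), (12, 2), (12, 3), (12, 12), (12, 13), (13, 1), (13, 3), (13, 12), (13, 14)]
Unfold 4 (reflect across h@16): 64 holes -> [(2, 1), (2, 3), (2, 12), (2, 14), (3, 2), (3, 3), (3, 12), (3, 13), (4, 2), (4, 3), (4, 12), (4, 13), (5, 1), (5, 3), (5, 12), (5, 14), (10, 1), (10, 3), (10, 12), (10, 14), (11, 2), (11, 3), (11, 12), (11, 13), (12, 2), (12, 3), (12, 12), (12, 13), (13, 1), (13, 3), (13, 12), (13, 14), (18, 1), (18, 3), (18, 12), (18, 14), (19, 2), (19, 3), (19, 12), (19, 13), (20, 2), (20, 3), (20, 12), (20, 13), (21, 1), (21, 3), (21, 12), (21, 14), (26, 1), (26, 3), (26, 12), (26, 14), (27, 2), (27, 3), (27, 12), (27, 13), (28, 2), (28, 3), (28, 12), (28, 13), (29, 1), (29, 3), (29, 12), (29, 14)]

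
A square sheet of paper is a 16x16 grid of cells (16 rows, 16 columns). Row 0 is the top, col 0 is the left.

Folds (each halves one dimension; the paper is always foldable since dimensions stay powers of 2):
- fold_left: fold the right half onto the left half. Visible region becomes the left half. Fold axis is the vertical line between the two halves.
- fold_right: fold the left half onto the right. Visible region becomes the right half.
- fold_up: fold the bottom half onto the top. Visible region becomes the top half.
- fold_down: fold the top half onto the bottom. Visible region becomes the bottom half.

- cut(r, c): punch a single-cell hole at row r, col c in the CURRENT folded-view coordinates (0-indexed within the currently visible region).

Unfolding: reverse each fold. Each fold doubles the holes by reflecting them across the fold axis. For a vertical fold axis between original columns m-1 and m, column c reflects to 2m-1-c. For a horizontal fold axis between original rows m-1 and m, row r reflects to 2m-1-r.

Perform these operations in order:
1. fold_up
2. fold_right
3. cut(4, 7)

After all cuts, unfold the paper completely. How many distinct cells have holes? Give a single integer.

Answer: 4

Derivation:
Op 1 fold_up: fold axis h@8; visible region now rows[0,8) x cols[0,16) = 8x16
Op 2 fold_right: fold axis v@8; visible region now rows[0,8) x cols[8,16) = 8x8
Op 3 cut(4, 7): punch at orig (4,15); cuts so far [(4, 15)]; region rows[0,8) x cols[8,16) = 8x8
Unfold 1 (reflect across v@8): 2 holes -> [(4, 0), (4, 15)]
Unfold 2 (reflect across h@8): 4 holes -> [(4, 0), (4, 15), (11, 0), (11, 15)]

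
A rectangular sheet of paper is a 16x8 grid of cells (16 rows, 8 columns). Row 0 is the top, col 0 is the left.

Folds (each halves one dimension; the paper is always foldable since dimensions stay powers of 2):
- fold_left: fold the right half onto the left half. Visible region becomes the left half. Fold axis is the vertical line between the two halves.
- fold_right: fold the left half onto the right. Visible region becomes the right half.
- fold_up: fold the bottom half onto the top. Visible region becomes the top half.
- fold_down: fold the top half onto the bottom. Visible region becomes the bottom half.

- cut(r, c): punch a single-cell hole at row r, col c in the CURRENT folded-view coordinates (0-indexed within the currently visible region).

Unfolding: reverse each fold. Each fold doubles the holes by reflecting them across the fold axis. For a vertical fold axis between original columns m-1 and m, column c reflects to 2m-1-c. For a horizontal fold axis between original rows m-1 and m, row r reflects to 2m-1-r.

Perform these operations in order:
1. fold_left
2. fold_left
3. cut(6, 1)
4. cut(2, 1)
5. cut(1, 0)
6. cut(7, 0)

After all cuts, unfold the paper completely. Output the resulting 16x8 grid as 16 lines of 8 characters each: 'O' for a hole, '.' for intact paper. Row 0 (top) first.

Answer: ........
O..OO..O
.OO..OO.
........
........
........
.OO..OO.
O..OO..O
........
........
........
........
........
........
........
........

Derivation:
Op 1 fold_left: fold axis v@4; visible region now rows[0,16) x cols[0,4) = 16x4
Op 2 fold_left: fold axis v@2; visible region now rows[0,16) x cols[0,2) = 16x2
Op 3 cut(6, 1): punch at orig (6,1); cuts so far [(6, 1)]; region rows[0,16) x cols[0,2) = 16x2
Op 4 cut(2, 1): punch at orig (2,1); cuts so far [(2, 1), (6, 1)]; region rows[0,16) x cols[0,2) = 16x2
Op 5 cut(1, 0): punch at orig (1,0); cuts so far [(1, 0), (2, 1), (6, 1)]; region rows[0,16) x cols[0,2) = 16x2
Op 6 cut(7, 0): punch at orig (7,0); cuts so far [(1, 0), (2, 1), (6, 1), (7, 0)]; region rows[0,16) x cols[0,2) = 16x2
Unfold 1 (reflect across v@2): 8 holes -> [(1, 0), (1, 3), (2, 1), (2, 2), (6, 1), (6, 2), (7, 0), (7, 3)]
Unfold 2 (reflect across v@4): 16 holes -> [(1, 0), (1, 3), (1, 4), (1, 7), (2, 1), (2, 2), (2, 5), (2, 6), (6, 1), (6, 2), (6, 5), (6, 6), (7, 0), (7, 3), (7, 4), (7, 7)]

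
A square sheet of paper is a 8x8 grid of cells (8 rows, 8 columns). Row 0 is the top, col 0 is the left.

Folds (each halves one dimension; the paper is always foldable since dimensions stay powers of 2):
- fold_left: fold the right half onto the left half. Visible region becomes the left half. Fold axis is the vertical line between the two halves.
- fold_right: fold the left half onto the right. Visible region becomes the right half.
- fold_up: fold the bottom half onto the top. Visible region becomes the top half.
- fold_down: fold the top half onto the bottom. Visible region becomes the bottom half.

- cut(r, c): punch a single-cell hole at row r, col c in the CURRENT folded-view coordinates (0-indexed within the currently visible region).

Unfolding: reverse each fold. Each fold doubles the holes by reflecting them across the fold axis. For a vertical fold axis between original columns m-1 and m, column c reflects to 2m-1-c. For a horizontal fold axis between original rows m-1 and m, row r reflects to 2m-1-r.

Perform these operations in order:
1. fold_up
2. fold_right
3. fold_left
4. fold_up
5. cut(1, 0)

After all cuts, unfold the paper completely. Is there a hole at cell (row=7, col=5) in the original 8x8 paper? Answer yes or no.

Op 1 fold_up: fold axis h@4; visible region now rows[0,4) x cols[0,8) = 4x8
Op 2 fold_right: fold axis v@4; visible region now rows[0,4) x cols[4,8) = 4x4
Op 3 fold_left: fold axis v@6; visible region now rows[0,4) x cols[4,6) = 4x2
Op 4 fold_up: fold axis h@2; visible region now rows[0,2) x cols[4,6) = 2x2
Op 5 cut(1, 0): punch at orig (1,4); cuts so far [(1, 4)]; region rows[0,2) x cols[4,6) = 2x2
Unfold 1 (reflect across h@2): 2 holes -> [(1, 4), (2, 4)]
Unfold 2 (reflect across v@6): 4 holes -> [(1, 4), (1, 7), (2, 4), (2, 7)]
Unfold 3 (reflect across v@4): 8 holes -> [(1, 0), (1, 3), (1, 4), (1, 7), (2, 0), (2, 3), (2, 4), (2, 7)]
Unfold 4 (reflect across h@4): 16 holes -> [(1, 0), (1, 3), (1, 4), (1, 7), (2, 0), (2, 3), (2, 4), (2, 7), (5, 0), (5, 3), (5, 4), (5, 7), (6, 0), (6, 3), (6, 4), (6, 7)]
Holes: [(1, 0), (1, 3), (1, 4), (1, 7), (2, 0), (2, 3), (2, 4), (2, 7), (5, 0), (5, 3), (5, 4), (5, 7), (6, 0), (6, 3), (6, 4), (6, 7)]

Answer: no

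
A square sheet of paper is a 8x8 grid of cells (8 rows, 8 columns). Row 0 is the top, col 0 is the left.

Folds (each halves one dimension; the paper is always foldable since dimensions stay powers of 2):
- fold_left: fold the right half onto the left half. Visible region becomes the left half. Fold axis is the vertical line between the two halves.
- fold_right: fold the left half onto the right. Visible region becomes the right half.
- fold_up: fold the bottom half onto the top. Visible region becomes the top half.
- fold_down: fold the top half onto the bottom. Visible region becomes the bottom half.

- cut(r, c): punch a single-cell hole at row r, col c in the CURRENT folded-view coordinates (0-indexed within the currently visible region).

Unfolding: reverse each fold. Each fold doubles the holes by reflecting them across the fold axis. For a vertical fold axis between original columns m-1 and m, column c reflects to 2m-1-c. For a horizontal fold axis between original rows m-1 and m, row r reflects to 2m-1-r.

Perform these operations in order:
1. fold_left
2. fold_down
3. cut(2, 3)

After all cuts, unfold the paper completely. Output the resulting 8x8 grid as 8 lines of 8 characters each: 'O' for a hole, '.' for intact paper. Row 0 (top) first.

Answer: ........
...OO...
........
........
........
........
...OO...
........

Derivation:
Op 1 fold_left: fold axis v@4; visible region now rows[0,8) x cols[0,4) = 8x4
Op 2 fold_down: fold axis h@4; visible region now rows[4,8) x cols[0,4) = 4x4
Op 3 cut(2, 3): punch at orig (6,3); cuts so far [(6, 3)]; region rows[4,8) x cols[0,4) = 4x4
Unfold 1 (reflect across h@4): 2 holes -> [(1, 3), (6, 3)]
Unfold 2 (reflect across v@4): 4 holes -> [(1, 3), (1, 4), (6, 3), (6, 4)]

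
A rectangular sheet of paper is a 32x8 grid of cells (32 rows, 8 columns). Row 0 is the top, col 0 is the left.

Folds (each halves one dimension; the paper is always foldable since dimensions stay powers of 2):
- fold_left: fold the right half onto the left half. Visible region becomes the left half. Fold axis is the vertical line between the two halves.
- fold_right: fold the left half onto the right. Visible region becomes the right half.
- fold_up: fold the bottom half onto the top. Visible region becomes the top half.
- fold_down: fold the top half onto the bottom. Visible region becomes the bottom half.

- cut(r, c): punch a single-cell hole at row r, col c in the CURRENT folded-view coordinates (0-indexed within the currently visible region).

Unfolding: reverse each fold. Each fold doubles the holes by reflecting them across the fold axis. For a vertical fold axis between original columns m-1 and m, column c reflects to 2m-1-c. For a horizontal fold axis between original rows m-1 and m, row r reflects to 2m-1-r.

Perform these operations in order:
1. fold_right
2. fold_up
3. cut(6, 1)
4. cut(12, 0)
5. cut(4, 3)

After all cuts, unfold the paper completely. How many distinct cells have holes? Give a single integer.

Answer: 12

Derivation:
Op 1 fold_right: fold axis v@4; visible region now rows[0,32) x cols[4,8) = 32x4
Op 2 fold_up: fold axis h@16; visible region now rows[0,16) x cols[4,8) = 16x4
Op 3 cut(6, 1): punch at orig (6,5); cuts so far [(6, 5)]; region rows[0,16) x cols[4,8) = 16x4
Op 4 cut(12, 0): punch at orig (12,4); cuts so far [(6, 5), (12, 4)]; region rows[0,16) x cols[4,8) = 16x4
Op 5 cut(4, 3): punch at orig (4,7); cuts so far [(4, 7), (6, 5), (12, 4)]; region rows[0,16) x cols[4,8) = 16x4
Unfold 1 (reflect across h@16): 6 holes -> [(4, 7), (6, 5), (12, 4), (19, 4), (25, 5), (27, 7)]
Unfold 2 (reflect across v@4): 12 holes -> [(4, 0), (4, 7), (6, 2), (6, 5), (12, 3), (12, 4), (19, 3), (19, 4), (25, 2), (25, 5), (27, 0), (27, 7)]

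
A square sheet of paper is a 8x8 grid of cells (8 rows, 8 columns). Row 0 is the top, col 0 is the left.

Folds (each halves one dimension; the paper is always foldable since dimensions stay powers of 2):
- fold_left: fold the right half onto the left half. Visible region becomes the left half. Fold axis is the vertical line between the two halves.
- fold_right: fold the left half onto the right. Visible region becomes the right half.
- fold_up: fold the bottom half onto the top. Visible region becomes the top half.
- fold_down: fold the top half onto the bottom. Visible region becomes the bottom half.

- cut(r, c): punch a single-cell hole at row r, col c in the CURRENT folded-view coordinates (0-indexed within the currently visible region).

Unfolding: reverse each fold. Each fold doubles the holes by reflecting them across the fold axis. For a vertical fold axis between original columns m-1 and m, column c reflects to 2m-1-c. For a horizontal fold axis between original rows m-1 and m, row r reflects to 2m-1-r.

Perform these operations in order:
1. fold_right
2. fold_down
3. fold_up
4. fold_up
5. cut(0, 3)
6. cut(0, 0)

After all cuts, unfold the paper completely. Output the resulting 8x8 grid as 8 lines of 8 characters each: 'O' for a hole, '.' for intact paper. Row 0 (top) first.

Answer: O..OO..O
O..OO..O
O..OO..O
O..OO..O
O..OO..O
O..OO..O
O..OO..O
O..OO..O

Derivation:
Op 1 fold_right: fold axis v@4; visible region now rows[0,8) x cols[4,8) = 8x4
Op 2 fold_down: fold axis h@4; visible region now rows[4,8) x cols[4,8) = 4x4
Op 3 fold_up: fold axis h@6; visible region now rows[4,6) x cols[4,8) = 2x4
Op 4 fold_up: fold axis h@5; visible region now rows[4,5) x cols[4,8) = 1x4
Op 5 cut(0, 3): punch at orig (4,7); cuts so far [(4, 7)]; region rows[4,5) x cols[4,8) = 1x4
Op 6 cut(0, 0): punch at orig (4,4); cuts so far [(4, 4), (4, 7)]; region rows[4,5) x cols[4,8) = 1x4
Unfold 1 (reflect across h@5): 4 holes -> [(4, 4), (4, 7), (5, 4), (5, 7)]
Unfold 2 (reflect across h@6): 8 holes -> [(4, 4), (4, 7), (5, 4), (5, 7), (6, 4), (6, 7), (7, 4), (7, 7)]
Unfold 3 (reflect across h@4): 16 holes -> [(0, 4), (0, 7), (1, 4), (1, 7), (2, 4), (2, 7), (3, 4), (3, 7), (4, 4), (4, 7), (5, 4), (5, 7), (6, 4), (6, 7), (7, 4), (7, 7)]
Unfold 4 (reflect across v@4): 32 holes -> [(0, 0), (0, 3), (0, 4), (0, 7), (1, 0), (1, 3), (1, 4), (1, 7), (2, 0), (2, 3), (2, 4), (2, 7), (3, 0), (3, 3), (3, 4), (3, 7), (4, 0), (4, 3), (4, 4), (4, 7), (5, 0), (5, 3), (5, 4), (5, 7), (6, 0), (6, 3), (6, 4), (6, 7), (7, 0), (7, 3), (7, 4), (7, 7)]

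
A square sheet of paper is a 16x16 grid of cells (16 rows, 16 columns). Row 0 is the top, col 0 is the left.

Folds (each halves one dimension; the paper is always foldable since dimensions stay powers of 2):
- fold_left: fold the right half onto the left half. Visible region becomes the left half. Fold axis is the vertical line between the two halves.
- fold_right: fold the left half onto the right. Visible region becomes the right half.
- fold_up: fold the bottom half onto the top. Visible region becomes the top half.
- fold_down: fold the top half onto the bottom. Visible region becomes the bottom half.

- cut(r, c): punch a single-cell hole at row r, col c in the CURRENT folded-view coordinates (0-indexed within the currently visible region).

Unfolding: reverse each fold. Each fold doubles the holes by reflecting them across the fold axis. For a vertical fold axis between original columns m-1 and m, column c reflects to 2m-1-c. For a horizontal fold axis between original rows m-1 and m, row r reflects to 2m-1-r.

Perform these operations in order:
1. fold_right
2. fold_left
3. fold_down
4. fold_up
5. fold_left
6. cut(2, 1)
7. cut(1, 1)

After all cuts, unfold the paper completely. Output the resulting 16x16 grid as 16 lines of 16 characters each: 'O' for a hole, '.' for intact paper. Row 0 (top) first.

Op 1 fold_right: fold axis v@8; visible region now rows[0,16) x cols[8,16) = 16x8
Op 2 fold_left: fold axis v@12; visible region now rows[0,16) x cols[8,12) = 16x4
Op 3 fold_down: fold axis h@8; visible region now rows[8,16) x cols[8,12) = 8x4
Op 4 fold_up: fold axis h@12; visible region now rows[8,12) x cols[8,12) = 4x4
Op 5 fold_left: fold axis v@10; visible region now rows[8,12) x cols[8,10) = 4x2
Op 6 cut(2, 1): punch at orig (10,9); cuts so far [(10, 9)]; region rows[8,12) x cols[8,10) = 4x2
Op 7 cut(1, 1): punch at orig (9,9); cuts so far [(9, 9), (10, 9)]; region rows[8,12) x cols[8,10) = 4x2
Unfold 1 (reflect across v@10): 4 holes -> [(9, 9), (9, 10), (10, 9), (10, 10)]
Unfold 2 (reflect across h@12): 8 holes -> [(9, 9), (9, 10), (10, 9), (10, 10), (13, 9), (13, 10), (14, 9), (14, 10)]
Unfold 3 (reflect across h@8): 16 holes -> [(1, 9), (1, 10), (2, 9), (2, 10), (5, 9), (5, 10), (6, 9), (6, 10), (9, 9), (9, 10), (10, 9), (10, 10), (13, 9), (13, 10), (14, 9), (14, 10)]
Unfold 4 (reflect across v@12): 32 holes -> [(1, 9), (1, 10), (1, 13), (1, 14), (2, 9), (2, 10), (2, 13), (2, 14), (5, 9), (5, 10), (5, 13), (5, 14), (6, 9), (6, 10), (6, 13), (6, 14), (9, 9), (9, 10), (9, 13), (9, 14), (10, 9), (10, 10), (10, 13), (10, 14), (13, 9), (13, 10), (13, 13), (13, 14), (14, 9), (14, 10), (14, 13), (14, 14)]
Unfold 5 (reflect across v@8): 64 holes -> [(1, 1), (1, 2), (1, 5), (1, 6), (1, 9), (1, 10), (1, 13), (1, 14), (2, 1), (2, 2), (2, 5), (2, 6), (2, 9), (2, 10), (2, 13), (2, 14), (5, 1), (5, 2), (5, 5), (5, 6), (5, 9), (5, 10), (5, 13), (5, 14), (6, 1), (6, 2), (6, 5), (6, 6), (6, 9), (6, 10), (6, 13), (6, 14), (9, 1), (9, 2), (9, 5), (9, 6), (9, 9), (9, 10), (9, 13), (9, 14), (10, 1), (10, 2), (10, 5), (10, 6), (10, 9), (10, 10), (10, 13), (10, 14), (13, 1), (13, 2), (13, 5), (13, 6), (13, 9), (13, 10), (13, 13), (13, 14), (14, 1), (14, 2), (14, 5), (14, 6), (14, 9), (14, 10), (14, 13), (14, 14)]

Answer: ................
.OO..OO..OO..OO.
.OO..OO..OO..OO.
................
................
.OO..OO..OO..OO.
.OO..OO..OO..OO.
................
................
.OO..OO..OO..OO.
.OO..OO..OO..OO.
................
................
.OO..OO..OO..OO.
.OO..OO..OO..OO.
................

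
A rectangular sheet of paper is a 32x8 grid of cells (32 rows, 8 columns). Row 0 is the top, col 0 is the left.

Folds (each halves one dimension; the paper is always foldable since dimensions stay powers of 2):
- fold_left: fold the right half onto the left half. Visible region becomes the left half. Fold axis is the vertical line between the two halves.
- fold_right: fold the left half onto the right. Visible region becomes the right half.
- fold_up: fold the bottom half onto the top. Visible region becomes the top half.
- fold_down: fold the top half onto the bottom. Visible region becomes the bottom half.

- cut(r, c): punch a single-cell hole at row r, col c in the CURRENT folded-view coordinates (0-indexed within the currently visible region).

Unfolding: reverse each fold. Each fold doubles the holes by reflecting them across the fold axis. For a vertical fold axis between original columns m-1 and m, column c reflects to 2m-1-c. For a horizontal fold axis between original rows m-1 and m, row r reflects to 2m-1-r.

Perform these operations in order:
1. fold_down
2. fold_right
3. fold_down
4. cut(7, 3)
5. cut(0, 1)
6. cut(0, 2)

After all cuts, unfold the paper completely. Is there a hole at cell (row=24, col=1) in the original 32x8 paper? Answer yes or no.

Answer: yes

Derivation:
Op 1 fold_down: fold axis h@16; visible region now rows[16,32) x cols[0,8) = 16x8
Op 2 fold_right: fold axis v@4; visible region now rows[16,32) x cols[4,8) = 16x4
Op 3 fold_down: fold axis h@24; visible region now rows[24,32) x cols[4,8) = 8x4
Op 4 cut(7, 3): punch at orig (31,7); cuts so far [(31, 7)]; region rows[24,32) x cols[4,8) = 8x4
Op 5 cut(0, 1): punch at orig (24,5); cuts so far [(24, 5), (31, 7)]; region rows[24,32) x cols[4,8) = 8x4
Op 6 cut(0, 2): punch at orig (24,6); cuts so far [(24, 5), (24, 6), (31, 7)]; region rows[24,32) x cols[4,8) = 8x4
Unfold 1 (reflect across h@24): 6 holes -> [(16, 7), (23, 5), (23, 6), (24, 5), (24, 6), (31, 7)]
Unfold 2 (reflect across v@4): 12 holes -> [(16, 0), (16, 7), (23, 1), (23, 2), (23, 5), (23, 6), (24, 1), (24, 2), (24, 5), (24, 6), (31, 0), (31, 7)]
Unfold 3 (reflect across h@16): 24 holes -> [(0, 0), (0, 7), (7, 1), (7, 2), (7, 5), (7, 6), (8, 1), (8, 2), (8, 5), (8, 6), (15, 0), (15, 7), (16, 0), (16, 7), (23, 1), (23, 2), (23, 5), (23, 6), (24, 1), (24, 2), (24, 5), (24, 6), (31, 0), (31, 7)]
Holes: [(0, 0), (0, 7), (7, 1), (7, 2), (7, 5), (7, 6), (8, 1), (8, 2), (8, 5), (8, 6), (15, 0), (15, 7), (16, 0), (16, 7), (23, 1), (23, 2), (23, 5), (23, 6), (24, 1), (24, 2), (24, 5), (24, 6), (31, 0), (31, 7)]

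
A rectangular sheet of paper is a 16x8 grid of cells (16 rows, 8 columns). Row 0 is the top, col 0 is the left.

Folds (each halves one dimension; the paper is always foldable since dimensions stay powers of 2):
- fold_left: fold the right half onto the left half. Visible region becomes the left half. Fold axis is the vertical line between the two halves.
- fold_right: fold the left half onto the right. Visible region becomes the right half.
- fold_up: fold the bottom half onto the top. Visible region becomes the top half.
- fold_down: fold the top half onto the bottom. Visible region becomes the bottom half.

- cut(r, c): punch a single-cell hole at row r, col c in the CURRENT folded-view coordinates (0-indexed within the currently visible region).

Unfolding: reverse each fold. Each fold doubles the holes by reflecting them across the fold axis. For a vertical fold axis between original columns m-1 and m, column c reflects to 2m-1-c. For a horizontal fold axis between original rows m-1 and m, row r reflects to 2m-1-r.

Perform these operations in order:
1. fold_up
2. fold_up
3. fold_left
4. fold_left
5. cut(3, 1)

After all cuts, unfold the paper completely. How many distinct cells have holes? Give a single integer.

Op 1 fold_up: fold axis h@8; visible region now rows[0,8) x cols[0,8) = 8x8
Op 2 fold_up: fold axis h@4; visible region now rows[0,4) x cols[0,8) = 4x8
Op 3 fold_left: fold axis v@4; visible region now rows[0,4) x cols[0,4) = 4x4
Op 4 fold_left: fold axis v@2; visible region now rows[0,4) x cols[0,2) = 4x2
Op 5 cut(3, 1): punch at orig (3,1); cuts so far [(3, 1)]; region rows[0,4) x cols[0,2) = 4x2
Unfold 1 (reflect across v@2): 2 holes -> [(3, 1), (3, 2)]
Unfold 2 (reflect across v@4): 4 holes -> [(3, 1), (3, 2), (3, 5), (3, 6)]
Unfold 3 (reflect across h@4): 8 holes -> [(3, 1), (3, 2), (3, 5), (3, 6), (4, 1), (4, 2), (4, 5), (4, 6)]
Unfold 4 (reflect across h@8): 16 holes -> [(3, 1), (3, 2), (3, 5), (3, 6), (4, 1), (4, 2), (4, 5), (4, 6), (11, 1), (11, 2), (11, 5), (11, 6), (12, 1), (12, 2), (12, 5), (12, 6)]

Answer: 16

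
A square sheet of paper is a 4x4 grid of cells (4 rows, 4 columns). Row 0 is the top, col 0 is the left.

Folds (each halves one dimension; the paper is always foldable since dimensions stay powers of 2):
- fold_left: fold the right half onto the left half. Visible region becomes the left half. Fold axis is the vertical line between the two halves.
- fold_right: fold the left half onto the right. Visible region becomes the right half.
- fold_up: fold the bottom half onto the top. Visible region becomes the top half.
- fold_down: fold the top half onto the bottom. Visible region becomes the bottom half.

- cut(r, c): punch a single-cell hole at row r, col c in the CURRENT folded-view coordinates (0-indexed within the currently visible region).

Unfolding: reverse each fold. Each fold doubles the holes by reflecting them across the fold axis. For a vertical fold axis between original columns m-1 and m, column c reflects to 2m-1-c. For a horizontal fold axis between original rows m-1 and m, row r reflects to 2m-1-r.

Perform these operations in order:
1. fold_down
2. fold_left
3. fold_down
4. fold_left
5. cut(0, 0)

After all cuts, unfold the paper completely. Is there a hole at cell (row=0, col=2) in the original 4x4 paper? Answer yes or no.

Answer: yes

Derivation:
Op 1 fold_down: fold axis h@2; visible region now rows[2,4) x cols[0,4) = 2x4
Op 2 fold_left: fold axis v@2; visible region now rows[2,4) x cols[0,2) = 2x2
Op 3 fold_down: fold axis h@3; visible region now rows[3,4) x cols[0,2) = 1x2
Op 4 fold_left: fold axis v@1; visible region now rows[3,4) x cols[0,1) = 1x1
Op 5 cut(0, 0): punch at orig (3,0); cuts so far [(3, 0)]; region rows[3,4) x cols[0,1) = 1x1
Unfold 1 (reflect across v@1): 2 holes -> [(3, 0), (3, 1)]
Unfold 2 (reflect across h@3): 4 holes -> [(2, 0), (2, 1), (3, 0), (3, 1)]
Unfold 3 (reflect across v@2): 8 holes -> [(2, 0), (2, 1), (2, 2), (2, 3), (3, 0), (3, 1), (3, 2), (3, 3)]
Unfold 4 (reflect across h@2): 16 holes -> [(0, 0), (0, 1), (0, 2), (0, 3), (1, 0), (1, 1), (1, 2), (1, 3), (2, 0), (2, 1), (2, 2), (2, 3), (3, 0), (3, 1), (3, 2), (3, 3)]
Holes: [(0, 0), (0, 1), (0, 2), (0, 3), (1, 0), (1, 1), (1, 2), (1, 3), (2, 0), (2, 1), (2, 2), (2, 3), (3, 0), (3, 1), (3, 2), (3, 3)]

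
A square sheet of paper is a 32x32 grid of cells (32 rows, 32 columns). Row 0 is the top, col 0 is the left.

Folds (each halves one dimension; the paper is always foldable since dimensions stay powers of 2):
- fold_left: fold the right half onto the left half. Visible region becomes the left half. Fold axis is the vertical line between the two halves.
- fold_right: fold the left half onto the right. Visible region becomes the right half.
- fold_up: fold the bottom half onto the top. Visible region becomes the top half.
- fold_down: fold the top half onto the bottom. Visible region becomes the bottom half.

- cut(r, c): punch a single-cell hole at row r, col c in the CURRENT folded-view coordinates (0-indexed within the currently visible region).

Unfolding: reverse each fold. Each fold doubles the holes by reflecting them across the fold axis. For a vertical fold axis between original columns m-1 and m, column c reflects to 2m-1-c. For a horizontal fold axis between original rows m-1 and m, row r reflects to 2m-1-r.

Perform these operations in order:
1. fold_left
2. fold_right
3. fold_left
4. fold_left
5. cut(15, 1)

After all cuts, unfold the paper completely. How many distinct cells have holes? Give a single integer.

Op 1 fold_left: fold axis v@16; visible region now rows[0,32) x cols[0,16) = 32x16
Op 2 fold_right: fold axis v@8; visible region now rows[0,32) x cols[8,16) = 32x8
Op 3 fold_left: fold axis v@12; visible region now rows[0,32) x cols[8,12) = 32x4
Op 4 fold_left: fold axis v@10; visible region now rows[0,32) x cols[8,10) = 32x2
Op 5 cut(15, 1): punch at orig (15,9); cuts so far [(15, 9)]; region rows[0,32) x cols[8,10) = 32x2
Unfold 1 (reflect across v@10): 2 holes -> [(15, 9), (15, 10)]
Unfold 2 (reflect across v@12): 4 holes -> [(15, 9), (15, 10), (15, 13), (15, 14)]
Unfold 3 (reflect across v@8): 8 holes -> [(15, 1), (15, 2), (15, 5), (15, 6), (15, 9), (15, 10), (15, 13), (15, 14)]
Unfold 4 (reflect across v@16): 16 holes -> [(15, 1), (15, 2), (15, 5), (15, 6), (15, 9), (15, 10), (15, 13), (15, 14), (15, 17), (15, 18), (15, 21), (15, 22), (15, 25), (15, 26), (15, 29), (15, 30)]

Answer: 16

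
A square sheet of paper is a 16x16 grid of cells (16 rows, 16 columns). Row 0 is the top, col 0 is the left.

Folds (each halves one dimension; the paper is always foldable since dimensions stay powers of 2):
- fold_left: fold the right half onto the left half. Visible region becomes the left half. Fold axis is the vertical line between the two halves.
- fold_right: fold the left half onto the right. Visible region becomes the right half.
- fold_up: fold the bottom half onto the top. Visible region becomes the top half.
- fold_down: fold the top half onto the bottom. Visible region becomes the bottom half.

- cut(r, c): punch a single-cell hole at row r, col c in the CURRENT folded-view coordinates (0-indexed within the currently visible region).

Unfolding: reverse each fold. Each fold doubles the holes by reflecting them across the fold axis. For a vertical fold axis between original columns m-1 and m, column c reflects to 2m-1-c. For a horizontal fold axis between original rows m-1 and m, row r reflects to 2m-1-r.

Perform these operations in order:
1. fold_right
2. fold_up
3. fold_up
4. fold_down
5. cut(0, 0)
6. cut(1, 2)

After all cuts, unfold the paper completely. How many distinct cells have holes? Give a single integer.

Op 1 fold_right: fold axis v@8; visible region now rows[0,16) x cols[8,16) = 16x8
Op 2 fold_up: fold axis h@8; visible region now rows[0,8) x cols[8,16) = 8x8
Op 3 fold_up: fold axis h@4; visible region now rows[0,4) x cols[8,16) = 4x8
Op 4 fold_down: fold axis h@2; visible region now rows[2,4) x cols[8,16) = 2x8
Op 5 cut(0, 0): punch at orig (2,8); cuts so far [(2, 8)]; region rows[2,4) x cols[8,16) = 2x8
Op 6 cut(1, 2): punch at orig (3,10); cuts so far [(2, 8), (3, 10)]; region rows[2,4) x cols[8,16) = 2x8
Unfold 1 (reflect across h@2): 4 holes -> [(0, 10), (1, 8), (2, 8), (3, 10)]
Unfold 2 (reflect across h@4): 8 holes -> [(0, 10), (1, 8), (2, 8), (3, 10), (4, 10), (5, 8), (6, 8), (7, 10)]
Unfold 3 (reflect across h@8): 16 holes -> [(0, 10), (1, 8), (2, 8), (3, 10), (4, 10), (5, 8), (6, 8), (7, 10), (8, 10), (9, 8), (10, 8), (11, 10), (12, 10), (13, 8), (14, 8), (15, 10)]
Unfold 4 (reflect across v@8): 32 holes -> [(0, 5), (0, 10), (1, 7), (1, 8), (2, 7), (2, 8), (3, 5), (3, 10), (4, 5), (4, 10), (5, 7), (5, 8), (6, 7), (6, 8), (7, 5), (7, 10), (8, 5), (8, 10), (9, 7), (9, 8), (10, 7), (10, 8), (11, 5), (11, 10), (12, 5), (12, 10), (13, 7), (13, 8), (14, 7), (14, 8), (15, 5), (15, 10)]

Answer: 32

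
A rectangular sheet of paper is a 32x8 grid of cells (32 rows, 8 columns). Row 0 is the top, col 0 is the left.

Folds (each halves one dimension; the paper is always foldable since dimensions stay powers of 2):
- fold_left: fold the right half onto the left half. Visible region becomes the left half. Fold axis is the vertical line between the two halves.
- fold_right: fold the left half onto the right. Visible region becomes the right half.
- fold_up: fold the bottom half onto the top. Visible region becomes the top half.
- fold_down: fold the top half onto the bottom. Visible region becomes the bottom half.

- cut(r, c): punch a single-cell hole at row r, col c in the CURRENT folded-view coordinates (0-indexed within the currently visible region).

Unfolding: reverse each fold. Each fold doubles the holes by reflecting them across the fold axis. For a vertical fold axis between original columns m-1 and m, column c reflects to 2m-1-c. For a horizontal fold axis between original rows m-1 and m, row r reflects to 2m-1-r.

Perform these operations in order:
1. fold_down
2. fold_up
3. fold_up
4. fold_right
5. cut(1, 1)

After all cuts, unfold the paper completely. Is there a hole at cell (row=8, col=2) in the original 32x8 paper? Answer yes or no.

Op 1 fold_down: fold axis h@16; visible region now rows[16,32) x cols[0,8) = 16x8
Op 2 fold_up: fold axis h@24; visible region now rows[16,24) x cols[0,8) = 8x8
Op 3 fold_up: fold axis h@20; visible region now rows[16,20) x cols[0,8) = 4x8
Op 4 fold_right: fold axis v@4; visible region now rows[16,20) x cols[4,8) = 4x4
Op 5 cut(1, 1): punch at orig (17,5); cuts so far [(17, 5)]; region rows[16,20) x cols[4,8) = 4x4
Unfold 1 (reflect across v@4): 2 holes -> [(17, 2), (17, 5)]
Unfold 2 (reflect across h@20): 4 holes -> [(17, 2), (17, 5), (22, 2), (22, 5)]
Unfold 3 (reflect across h@24): 8 holes -> [(17, 2), (17, 5), (22, 2), (22, 5), (25, 2), (25, 5), (30, 2), (30, 5)]
Unfold 4 (reflect across h@16): 16 holes -> [(1, 2), (1, 5), (6, 2), (6, 5), (9, 2), (9, 5), (14, 2), (14, 5), (17, 2), (17, 5), (22, 2), (22, 5), (25, 2), (25, 5), (30, 2), (30, 5)]
Holes: [(1, 2), (1, 5), (6, 2), (6, 5), (9, 2), (9, 5), (14, 2), (14, 5), (17, 2), (17, 5), (22, 2), (22, 5), (25, 2), (25, 5), (30, 2), (30, 5)]

Answer: no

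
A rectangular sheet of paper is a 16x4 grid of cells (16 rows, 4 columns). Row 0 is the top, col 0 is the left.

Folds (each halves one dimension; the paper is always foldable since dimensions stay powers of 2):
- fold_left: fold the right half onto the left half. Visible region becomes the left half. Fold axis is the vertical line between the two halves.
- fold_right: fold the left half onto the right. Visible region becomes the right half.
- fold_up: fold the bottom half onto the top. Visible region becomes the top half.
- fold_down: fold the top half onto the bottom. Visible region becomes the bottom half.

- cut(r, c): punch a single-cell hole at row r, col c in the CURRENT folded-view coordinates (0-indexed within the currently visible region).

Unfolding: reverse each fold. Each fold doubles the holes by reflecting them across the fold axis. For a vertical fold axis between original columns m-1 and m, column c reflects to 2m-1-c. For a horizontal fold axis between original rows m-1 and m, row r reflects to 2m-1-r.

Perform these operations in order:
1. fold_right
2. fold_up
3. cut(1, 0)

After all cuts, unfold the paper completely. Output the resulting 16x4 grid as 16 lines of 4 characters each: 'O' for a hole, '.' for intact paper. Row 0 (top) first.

Answer: ....
.OO.
....
....
....
....
....
....
....
....
....
....
....
....
.OO.
....

Derivation:
Op 1 fold_right: fold axis v@2; visible region now rows[0,16) x cols[2,4) = 16x2
Op 2 fold_up: fold axis h@8; visible region now rows[0,8) x cols[2,4) = 8x2
Op 3 cut(1, 0): punch at orig (1,2); cuts so far [(1, 2)]; region rows[0,8) x cols[2,4) = 8x2
Unfold 1 (reflect across h@8): 2 holes -> [(1, 2), (14, 2)]
Unfold 2 (reflect across v@2): 4 holes -> [(1, 1), (1, 2), (14, 1), (14, 2)]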